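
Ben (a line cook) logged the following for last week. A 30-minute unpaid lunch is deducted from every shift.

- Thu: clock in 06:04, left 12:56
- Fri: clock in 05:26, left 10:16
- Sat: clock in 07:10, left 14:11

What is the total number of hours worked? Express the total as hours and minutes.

Thu: 06:04–12:56 = 6 h 52 min; less 30 min break → 6 h 22 min
Fri: 05:26–10:16 = 4 h 50 min; less 30 min break → 4 h 20 min
Sat: 07:10–14:11 = 7 h 1 min; less 30 min break → 6 h 31 min
Total: 6 h 22 min + 4 h 20 min + 6 h 31 min = 17 h 13 min.

17 h 13 min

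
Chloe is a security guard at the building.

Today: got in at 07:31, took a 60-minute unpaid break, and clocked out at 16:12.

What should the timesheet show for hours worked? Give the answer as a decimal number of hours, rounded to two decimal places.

Today: 07:31–16:12 = 8 h 41 min; less 60 min break → 7 h 41 min

7.68 hours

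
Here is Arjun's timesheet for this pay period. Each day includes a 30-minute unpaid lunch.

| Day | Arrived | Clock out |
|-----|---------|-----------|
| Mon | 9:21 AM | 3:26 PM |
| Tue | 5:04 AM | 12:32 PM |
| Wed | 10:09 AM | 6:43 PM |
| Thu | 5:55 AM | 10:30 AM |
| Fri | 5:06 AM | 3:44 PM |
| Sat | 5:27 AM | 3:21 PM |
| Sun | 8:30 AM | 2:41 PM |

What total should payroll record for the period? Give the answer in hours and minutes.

49 h 55 min

Mon: 9:21 AM–3:26 PM = 6 h 5 min; less 30 min break → 5 h 35 min
Tue: 5:04 AM–12:32 PM = 7 h 28 min; less 30 min break → 6 h 58 min
Wed: 10:09 AM–6:43 PM = 8 h 34 min; less 30 min break → 8 h 4 min
Thu: 5:55 AM–10:30 AM = 4 h 35 min; less 30 min break → 4 h 5 min
Fri: 5:06 AM–3:44 PM = 10 h 38 min; less 30 min break → 10 h 8 min
Sat: 5:27 AM–3:21 PM = 9 h 54 min; less 30 min break → 9 h 24 min
Sun: 8:30 AM–2:41 PM = 6 h 11 min; less 30 min break → 5 h 41 min
Total: 5 h 35 min + 6 h 58 min + 8 h 4 min + 4 h 5 min + 10 h 8 min + 9 h 24 min + 5 h 41 min = 49 h 55 min.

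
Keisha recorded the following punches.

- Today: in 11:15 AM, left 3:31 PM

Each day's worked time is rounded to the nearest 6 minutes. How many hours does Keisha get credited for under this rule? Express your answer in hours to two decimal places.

Today: 11:15 AM–3:31 PM = 4 h 16 min → rounds to 4 h 18 min

4.30 hours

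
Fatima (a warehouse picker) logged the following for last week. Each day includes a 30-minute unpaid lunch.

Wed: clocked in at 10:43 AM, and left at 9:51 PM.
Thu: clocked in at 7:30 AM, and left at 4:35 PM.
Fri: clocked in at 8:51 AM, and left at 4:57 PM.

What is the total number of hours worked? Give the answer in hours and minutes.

26 h 49 min

Wed: 10:43 AM–9:51 PM = 11 h 8 min; less 30 min break → 10 h 38 min
Thu: 7:30 AM–4:35 PM = 9 h 5 min; less 30 min break → 8 h 35 min
Fri: 8:51 AM–4:57 PM = 8 h 6 min; less 30 min break → 7 h 36 min
Total: 10 h 38 min + 8 h 35 min + 7 h 36 min = 26 h 49 min.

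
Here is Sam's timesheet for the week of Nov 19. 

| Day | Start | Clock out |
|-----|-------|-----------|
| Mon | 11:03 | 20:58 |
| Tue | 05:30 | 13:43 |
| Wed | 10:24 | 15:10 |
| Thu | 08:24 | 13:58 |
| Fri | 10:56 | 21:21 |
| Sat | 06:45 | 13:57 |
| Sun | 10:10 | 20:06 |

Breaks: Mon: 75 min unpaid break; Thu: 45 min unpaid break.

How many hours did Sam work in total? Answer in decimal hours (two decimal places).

54.02 hours

Mon: 11:03–20:58 = 9 h 55 min; less 75 min break → 8 h 40 min
Tue: 05:30–13:43 = 8 h 13 min
Wed: 10:24–15:10 = 4 h 46 min
Thu: 08:24–13:58 = 5 h 34 min; less 45 min break → 4 h 49 min
Fri: 10:56–21:21 = 10 h 25 min
Sat: 06:45–13:57 = 7 h 12 min
Sun: 10:10–20:06 = 9 h 56 min
Total: 8 h 40 min + 8 h 13 min + 4 h 46 min + 4 h 49 min + 10 h 25 min + 7 h 12 min + 9 h 56 min = 54 h 1 min.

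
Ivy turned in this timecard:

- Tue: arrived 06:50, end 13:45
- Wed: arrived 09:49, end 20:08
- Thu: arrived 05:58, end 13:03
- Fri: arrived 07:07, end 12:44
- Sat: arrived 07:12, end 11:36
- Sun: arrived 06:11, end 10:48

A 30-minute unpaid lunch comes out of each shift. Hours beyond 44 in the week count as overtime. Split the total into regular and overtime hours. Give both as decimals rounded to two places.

Tue: 06:50–13:45 = 6 h 55 min; less 30 min break → 6 h 25 min
Wed: 09:49–20:08 = 10 h 19 min; less 30 min break → 9 h 49 min
Thu: 05:58–13:03 = 7 h 5 min; less 30 min break → 6 h 35 min
Fri: 07:07–12:44 = 5 h 37 min; less 30 min break → 5 h 7 min
Sat: 07:12–11:36 = 4 h 24 min; less 30 min break → 3 h 54 min
Sun: 06:11–10:48 = 4 h 37 min; less 30 min break → 4 h 7 min
Total worked: 35 h 57 min = 35.95 h.
Threshold 44 h → overtime 0 h 0 min, regular 35 h 57 min.

Regular 35.95 hours, overtime 0.00 hours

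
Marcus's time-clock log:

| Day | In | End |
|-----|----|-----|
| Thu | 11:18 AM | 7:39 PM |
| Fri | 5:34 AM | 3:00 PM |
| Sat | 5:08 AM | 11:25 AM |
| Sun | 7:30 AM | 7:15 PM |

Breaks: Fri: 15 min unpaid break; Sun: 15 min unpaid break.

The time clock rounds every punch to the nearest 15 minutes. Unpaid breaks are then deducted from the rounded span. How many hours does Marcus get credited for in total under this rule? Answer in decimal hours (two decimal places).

35.50 hours

Thu: in 11:18 AM→11:15 AM, out 7:39 PM→7:45 PM; 8 h 30 min
Fri: in 5:34 AM→5:30 AM, out 3:00 PM→3:00 PM; 9 h 30 min − 15 min = 9 h 15 min
Sat: in 5:08 AM→5:15 AM, out 11:25 AM→11:30 AM; 6 h 15 min
Sun: in 7:30 AM→7:30 AM, out 7:15 PM→7:15 PM; 11 h 45 min − 15 min = 11 h 30 min
Total credited: 35 h 30 min.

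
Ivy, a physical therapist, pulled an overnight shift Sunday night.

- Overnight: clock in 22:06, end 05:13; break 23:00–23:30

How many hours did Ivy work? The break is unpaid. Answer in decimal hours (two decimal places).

6.62 hours

Overnight: 22:06 → midnight = 1 h 54 min; midnight → 05:13 = 5 h 13 min; span 7 h 7 min; less 30 min break → 6 h 37 min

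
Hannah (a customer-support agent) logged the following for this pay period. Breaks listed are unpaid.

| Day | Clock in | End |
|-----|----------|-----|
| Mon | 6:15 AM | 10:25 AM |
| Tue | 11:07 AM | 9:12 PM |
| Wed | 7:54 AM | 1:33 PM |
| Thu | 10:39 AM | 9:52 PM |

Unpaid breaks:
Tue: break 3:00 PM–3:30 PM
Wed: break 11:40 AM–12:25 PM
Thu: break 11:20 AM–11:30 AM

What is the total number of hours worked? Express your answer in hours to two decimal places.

Mon: 6:15 AM–10:25 AM = 4 h 10 min
Tue: 11:07 AM–9:12 PM = 10 h 5 min; less 30 min break → 9 h 35 min
Wed: 7:54 AM–1:33 PM = 5 h 39 min; less 45 min break → 4 h 54 min
Thu: 10:39 AM–9:52 PM = 11 h 13 min; less 10 min break → 11 h 3 min
Total: 4 h 10 min + 9 h 35 min + 4 h 54 min + 11 h 3 min = 29 h 42 min.

29.70 hours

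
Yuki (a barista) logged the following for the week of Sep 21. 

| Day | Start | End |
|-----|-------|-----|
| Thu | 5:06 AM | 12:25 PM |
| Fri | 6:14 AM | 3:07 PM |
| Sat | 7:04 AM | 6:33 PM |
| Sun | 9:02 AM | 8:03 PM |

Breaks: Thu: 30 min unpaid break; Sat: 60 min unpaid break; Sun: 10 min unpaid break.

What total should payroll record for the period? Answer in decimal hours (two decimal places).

37.03 hours

Thu: 5:06 AM–12:25 PM = 7 h 19 min; less 30 min break → 6 h 49 min
Fri: 6:14 AM–3:07 PM = 8 h 53 min
Sat: 7:04 AM–6:33 PM = 11 h 29 min; less 60 min break → 10 h 29 min
Sun: 9:02 AM–8:03 PM = 11 h 1 min; less 10 min break → 10 h 51 min
Total: 6 h 49 min + 8 h 53 min + 10 h 29 min + 10 h 51 min = 37 h 2 min.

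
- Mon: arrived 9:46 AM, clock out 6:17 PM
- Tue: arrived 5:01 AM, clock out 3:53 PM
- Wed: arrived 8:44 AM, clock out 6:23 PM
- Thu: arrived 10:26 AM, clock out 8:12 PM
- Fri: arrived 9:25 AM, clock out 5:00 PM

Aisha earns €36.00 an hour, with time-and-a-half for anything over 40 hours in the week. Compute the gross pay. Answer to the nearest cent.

€1784.70

Mon: 9:46 AM–6:17 PM = 8 h 31 min
Tue: 5:01 AM–3:53 PM = 10 h 52 min
Wed: 8:44 AM–6:23 PM = 9 h 39 min
Thu: 10:26 AM–8:12 PM = 9 h 46 min
Fri: 9:25 AM–5:00 PM = 7 h 35 min
Total worked: 46 h 23 min = 2783 min.
Regular 40 h 0 min = 2400 min at €36.00/h; overtime 6 h 23 min = 383 min at €54.00/h.
Pay = (2400 × €36.00 + 383 × €54.00) ÷ 60 = €1784.70.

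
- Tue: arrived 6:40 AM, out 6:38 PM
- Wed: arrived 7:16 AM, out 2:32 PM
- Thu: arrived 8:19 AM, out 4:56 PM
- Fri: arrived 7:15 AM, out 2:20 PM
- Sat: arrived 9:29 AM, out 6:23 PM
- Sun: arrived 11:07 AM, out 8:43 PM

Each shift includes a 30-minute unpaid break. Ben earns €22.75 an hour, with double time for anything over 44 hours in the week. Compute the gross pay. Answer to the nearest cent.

€1293.72

Tue: 6:40 AM–6:38 PM = 11 h 58 min; less 30 min break → 11 h 28 min
Wed: 7:16 AM–2:32 PM = 7 h 16 min; less 30 min break → 6 h 46 min
Thu: 8:19 AM–4:56 PM = 8 h 37 min; less 30 min break → 8 h 7 min
Fri: 7:15 AM–2:20 PM = 7 h 5 min; less 30 min break → 6 h 35 min
Sat: 9:29 AM–6:23 PM = 8 h 54 min; less 30 min break → 8 h 24 min
Sun: 11:07 AM–8:43 PM = 9 h 36 min; less 30 min break → 9 h 6 min
Total worked: 50 h 26 min = 3026 min.
Regular 44 h 0 min = 2640 min at €22.75/h; overtime 6 h 26 min = 386 min at €45.50/h.
Pay = (2640 × €22.75 + 386 × €45.50) ÷ 60 = €1293.72.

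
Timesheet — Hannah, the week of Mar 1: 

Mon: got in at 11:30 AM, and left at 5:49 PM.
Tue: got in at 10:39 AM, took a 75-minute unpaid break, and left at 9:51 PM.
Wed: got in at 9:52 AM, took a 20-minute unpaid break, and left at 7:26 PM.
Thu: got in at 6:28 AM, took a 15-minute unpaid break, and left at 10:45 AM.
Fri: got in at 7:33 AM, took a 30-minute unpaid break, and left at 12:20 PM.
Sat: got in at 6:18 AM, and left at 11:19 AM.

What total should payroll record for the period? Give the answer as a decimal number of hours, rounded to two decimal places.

Mon: 11:30 AM–5:49 PM = 6 h 19 min
Tue: 10:39 AM–9:51 PM = 11 h 12 min; less 75 min break → 9 h 57 min
Wed: 9:52 AM–7:26 PM = 9 h 34 min; less 20 min break → 9 h 14 min
Thu: 6:28 AM–10:45 AM = 4 h 17 min; less 15 min break → 4 h 2 min
Fri: 7:33 AM–12:20 PM = 4 h 47 min; less 30 min break → 4 h 17 min
Sat: 6:18 AM–11:19 AM = 5 h 1 min
Total: 6 h 19 min + 9 h 57 min + 9 h 14 min + 4 h 2 min + 4 h 17 min + 5 h 1 min = 38 h 50 min.

38.83 hours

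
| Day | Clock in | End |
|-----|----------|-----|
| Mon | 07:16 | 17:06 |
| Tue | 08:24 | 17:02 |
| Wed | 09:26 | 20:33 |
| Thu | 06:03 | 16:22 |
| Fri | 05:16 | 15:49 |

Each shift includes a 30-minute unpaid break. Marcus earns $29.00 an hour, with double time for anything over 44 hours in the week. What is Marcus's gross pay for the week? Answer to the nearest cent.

$1505.10

Mon: 07:16–17:06 = 9 h 50 min; less 30 min break → 9 h 20 min
Tue: 08:24–17:02 = 8 h 38 min; less 30 min break → 8 h 8 min
Wed: 09:26–20:33 = 11 h 7 min; less 30 min break → 10 h 37 min
Thu: 06:03–16:22 = 10 h 19 min; less 30 min break → 9 h 49 min
Fri: 05:16–15:49 = 10 h 33 min; less 30 min break → 10 h 3 min
Total worked: 47 h 57 min = 2877 min.
Regular 44 h 0 min = 2640 min at $29.00/h; overtime 3 h 57 min = 237 min at $58.00/h.
Pay = (2640 × $29.00 + 237 × $58.00) ÷ 60 = $1505.10.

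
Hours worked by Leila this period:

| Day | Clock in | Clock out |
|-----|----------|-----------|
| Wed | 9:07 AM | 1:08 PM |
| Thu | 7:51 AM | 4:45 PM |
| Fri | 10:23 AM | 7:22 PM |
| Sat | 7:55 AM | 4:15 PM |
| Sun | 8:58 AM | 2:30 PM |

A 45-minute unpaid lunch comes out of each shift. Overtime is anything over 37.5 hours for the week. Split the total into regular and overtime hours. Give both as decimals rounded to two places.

Regular 32.02 hours, overtime 0.00 hours

Wed: 9:07 AM–1:08 PM = 4 h 1 min; less 45 min break → 3 h 16 min
Thu: 7:51 AM–4:45 PM = 8 h 54 min; less 45 min break → 8 h 9 min
Fri: 10:23 AM–7:22 PM = 8 h 59 min; less 45 min break → 8 h 14 min
Sat: 7:55 AM–4:15 PM = 8 h 20 min; less 45 min break → 7 h 35 min
Sun: 8:58 AM–2:30 PM = 5 h 32 min; less 45 min break → 4 h 47 min
Total worked: 32 h 1 min = 32.02 h.
Threshold 37.5 h → overtime 0 h 0 min, regular 32 h 1 min.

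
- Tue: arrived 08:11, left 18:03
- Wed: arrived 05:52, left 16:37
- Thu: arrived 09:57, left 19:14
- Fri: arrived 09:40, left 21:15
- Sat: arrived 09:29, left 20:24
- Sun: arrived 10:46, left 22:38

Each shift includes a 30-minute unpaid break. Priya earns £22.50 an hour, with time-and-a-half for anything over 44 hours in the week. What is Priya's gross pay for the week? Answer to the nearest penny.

Tue: 08:11–18:03 = 9 h 52 min; less 30 min break → 9 h 22 min
Wed: 05:52–16:37 = 10 h 45 min; less 30 min break → 10 h 15 min
Thu: 09:57–19:14 = 9 h 17 min; less 30 min break → 8 h 47 min
Fri: 09:40–21:15 = 11 h 35 min; less 30 min break → 11 h 5 min
Sat: 09:29–20:24 = 10 h 55 min; less 30 min break → 10 h 25 min
Sun: 10:46–22:38 = 11 h 52 min; less 30 min break → 11 h 22 min
Total worked: 61 h 16 min = 3676 min.
Regular 44 h 0 min = 2640 min at £22.50/h; overtime 17 h 16 min = 1036 min at £33.75/h.
Pay = (2640 × £22.50 + 1036 × £33.75) ÷ 60 = £1572.75.

£1572.75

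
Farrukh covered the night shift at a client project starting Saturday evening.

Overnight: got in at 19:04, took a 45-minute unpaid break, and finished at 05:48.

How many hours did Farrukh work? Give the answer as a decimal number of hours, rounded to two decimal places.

9.98 hours

Overnight: 19:04 → midnight = 4 h 56 min; midnight → 05:48 = 5 h 48 min; span 10 h 44 min; less 45 min break → 9 h 59 min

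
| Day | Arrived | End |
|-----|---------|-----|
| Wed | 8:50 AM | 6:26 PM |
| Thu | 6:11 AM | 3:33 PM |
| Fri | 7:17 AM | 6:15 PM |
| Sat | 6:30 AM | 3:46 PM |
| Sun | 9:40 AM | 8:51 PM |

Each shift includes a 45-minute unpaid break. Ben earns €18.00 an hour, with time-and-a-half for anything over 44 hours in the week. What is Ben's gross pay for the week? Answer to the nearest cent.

€863.10

Wed: 8:50 AM–6:26 PM = 9 h 36 min; less 45 min break → 8 h 51 min
Thu: 6:11 AM–3:33 PM = 9 h 22 min; less 45 min break → 8 h 37 min
Fri: 7:17 AM–6:15 PM = 10 h 58 min; less 45 min break → 10 h 13 min
Sat: 6:30 AM–3:46 PM = 9 h 16 min; less 45 min break → 8 h 31 min
Sun: 9:40 AM–8:51 PM = 11 h 11 min; less 45 min break → 10 h 26 min
Total worked: 46 h 38 min = 2798 min.
Regular 44 h 0 min = 2640 min at €18.00/h; overtime 2 h 38 min = 158 min at €27.00/h.
Pay = (2640 × €18.00 + 158 × €27.00) ÷ 60 = €863.10.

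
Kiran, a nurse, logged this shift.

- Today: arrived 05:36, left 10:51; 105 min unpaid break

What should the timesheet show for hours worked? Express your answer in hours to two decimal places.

Today: 05:36–10:51 = 5 h 15 min; less 105 min break → 3 h 30 min

3.50 hours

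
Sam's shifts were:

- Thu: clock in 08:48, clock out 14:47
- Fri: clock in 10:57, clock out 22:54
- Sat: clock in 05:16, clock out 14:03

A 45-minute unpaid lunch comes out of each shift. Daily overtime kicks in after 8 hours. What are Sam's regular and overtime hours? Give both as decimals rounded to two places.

Regular 21.23 hours, overtime 3.23 hours

Thu: 08:48–14:47 = 5 h 59 min; less 45 min break → 5 h 14 min
Fri: 10:57–22:54 = 11 h 57 min; less 45 min break → 11 h 12 min
Sat: 05:16–14:03 = 8 h 47 min; less 45 min break → 8 h 2 min
Thu reg 5 h 14 min / OT 0 h 0 min; Fri reg 8 h 0 min / OT 3 h 12 min; Sat reg 8 h 0 min / OT 0 h 2 min.
Totals: regular 21 h 14 min, overtime 3 h 14 min.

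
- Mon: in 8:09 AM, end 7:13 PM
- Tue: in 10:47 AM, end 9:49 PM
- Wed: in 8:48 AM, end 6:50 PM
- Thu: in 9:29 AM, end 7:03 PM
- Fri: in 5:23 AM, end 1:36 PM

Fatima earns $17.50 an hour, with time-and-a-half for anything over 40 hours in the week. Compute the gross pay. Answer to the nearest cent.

Mon: 8:09 AM–7:13 PM = 11 h 4 min
Tue: 10:47 AM–9:49 PM = 11 h 2 min
Wed: 8:48 AM–6:50 PM = 10 h 2 min
Thu: 9:29 AM–7:03 PM = 9 h 34 min
Fri: 5:23 AM–1:36 PM = 8 h 13 min
Total worked: 49 h 55 min = 2995 min.
Regular 40 h 0 min = 2400 min at $17.50/h; overtime 9 h 55 min = 595 min at $26.25/h.
Pay = (2400 × $17.50 + 595 × $26.25) ÷ 60 = $960.31.

$960.31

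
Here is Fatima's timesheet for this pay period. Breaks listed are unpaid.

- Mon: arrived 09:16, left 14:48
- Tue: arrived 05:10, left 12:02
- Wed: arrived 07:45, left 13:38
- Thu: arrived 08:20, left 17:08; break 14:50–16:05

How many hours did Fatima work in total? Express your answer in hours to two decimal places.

25.83 hours

Mon: 09:16–14:48 = 5 h 32 min
Tue: 05:10–12:02 = 6 h 52 min
Wed: 07:45–13:38 = 5 h 53 min
Thu: 08:20–17:08 = 8 h 48 min; less 75 min break → 7 h 33 min
Total: 5 h 32 min + 6 h 52 min + 5 h 53 min + 7 h 33 min = 25 h 50 min.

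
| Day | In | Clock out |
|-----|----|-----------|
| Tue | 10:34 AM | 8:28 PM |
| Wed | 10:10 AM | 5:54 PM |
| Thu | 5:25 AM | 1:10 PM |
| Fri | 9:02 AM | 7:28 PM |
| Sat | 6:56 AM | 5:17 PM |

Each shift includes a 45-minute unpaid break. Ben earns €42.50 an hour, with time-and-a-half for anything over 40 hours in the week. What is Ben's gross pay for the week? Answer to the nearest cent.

€1854.06

Tue: 10:34 AM–8:28 PM = 9 h 54 min; less 45 min break → 9 h 9 min
Wed: 10:10 AM–5:54 PM = 7 h 44 min; less 45 min break → 6 h 59 min
Thu: 5:25 AM–1:10 PM = 7 h 45 min; less 45 min break → 7 h 0 min
Fri: 9:02 AM–7:28 PM = 10 h 26 min; less 45 min break → 9 h 41 min
Sat: 6:56 AM–5:17 PM = 10 h 21 min; less 45 min break → 9 h 36 min
Total worked: 42 h 25 min = 2545 min.
Regular 40 h 0 min = 2400 min at €42.50/h; overtime 2 h 25 min = 145 min at €63.75/h.
Pay = (2400 × €42.50 + 145 × €63.75) ÷ 60 = €1854.06.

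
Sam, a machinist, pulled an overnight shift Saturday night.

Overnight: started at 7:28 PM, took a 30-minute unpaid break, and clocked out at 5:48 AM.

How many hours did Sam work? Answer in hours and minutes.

9 h 50 min

Overnight: 7:28 PM → midnight = 4 h 32 min; midnight → 5:48 AM = 5 h 48 min; span 10 h 20 min; less 30 min break → 9 h 50 min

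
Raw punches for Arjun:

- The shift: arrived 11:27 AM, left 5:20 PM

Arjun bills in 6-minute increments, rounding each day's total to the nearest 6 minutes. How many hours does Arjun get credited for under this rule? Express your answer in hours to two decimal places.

The shift: 11:27 AM–5:20 PM = 5 h 53 min → rounds to 5 h 54 min

5.90 hours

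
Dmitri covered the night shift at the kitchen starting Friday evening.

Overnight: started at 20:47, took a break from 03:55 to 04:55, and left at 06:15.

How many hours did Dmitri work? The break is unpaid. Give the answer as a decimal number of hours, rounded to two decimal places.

8.47 hours

Overnight: 20:47 → midnight = 3 h 13 min; midnight → 06:15 = 6 h 15 min; span 9 h 28 min; less 60 min break → 8 h 28 min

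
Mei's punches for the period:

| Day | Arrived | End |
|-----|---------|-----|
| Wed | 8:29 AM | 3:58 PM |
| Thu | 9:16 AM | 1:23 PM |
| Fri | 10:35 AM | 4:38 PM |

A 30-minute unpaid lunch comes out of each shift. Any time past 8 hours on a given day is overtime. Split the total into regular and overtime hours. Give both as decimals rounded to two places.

Wed: 8:29 AM–3:58 PM = 7 h 29 min; less 30 min break → 6 h 59 min
Thu: 9:16 AM–1:23 PM = 4 h 7 min; less 30 min break → 3 h 37 min
Fri: 10:35 AM–4:38 PM = 6 h 3 min; less 30 min break → 5 h 33 min
Wed reg 6 h 59 min / OT 0 h 0 min; Thu reg 3 h 37 min / OT 0 h 0 min; Fri reg 5 h 33 min / OT 0 h 0 min.
Totals: regular 16 h 9 min, overtime 0 h 0 min.

Regular 16.15 hours, overtime 0.00 hours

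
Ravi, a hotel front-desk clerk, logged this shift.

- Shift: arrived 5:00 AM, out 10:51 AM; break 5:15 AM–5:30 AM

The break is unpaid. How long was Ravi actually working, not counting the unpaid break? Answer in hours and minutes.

5 h 36 min

Shift: 5:00 AM–10:51 AM = 5 h 51 min; less 15 min break → 5 h 36 min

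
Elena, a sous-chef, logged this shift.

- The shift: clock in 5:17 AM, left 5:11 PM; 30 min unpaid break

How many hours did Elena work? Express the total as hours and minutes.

The shift: 5:17 AM–5:11 PM = 11 h 54 min; less 30 min break → 11 h 24 min

11 h 24 min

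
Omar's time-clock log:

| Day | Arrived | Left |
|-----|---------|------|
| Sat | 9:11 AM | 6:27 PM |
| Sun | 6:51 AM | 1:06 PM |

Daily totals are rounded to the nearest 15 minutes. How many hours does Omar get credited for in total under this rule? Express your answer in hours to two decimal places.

Sat: 9:11 AM–6:27 PM = 9 h 16 min → rounds to 9 h 15 min
Sun: 6:51 AM–1:06 PM = 6 h 15 min → rounds to 6 h 15 min
Total credited: 15 h 30 min.

15.50 hours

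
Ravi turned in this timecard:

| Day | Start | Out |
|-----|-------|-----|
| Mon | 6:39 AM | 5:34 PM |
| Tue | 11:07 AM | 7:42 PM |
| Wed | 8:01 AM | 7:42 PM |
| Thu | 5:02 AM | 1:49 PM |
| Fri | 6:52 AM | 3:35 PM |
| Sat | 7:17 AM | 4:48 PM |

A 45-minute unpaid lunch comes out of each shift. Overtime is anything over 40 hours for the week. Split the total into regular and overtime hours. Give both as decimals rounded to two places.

Regular 40.00 hours, overtime 13.70 hours

Mon: 6:39 AM–5:34 PM = 10 h 55 min; less 45 min break → 10 h 10 min
Tue: 11:07 AM–7:42 PM = 8 h 35 min; less 45 min break → 7 h 50 min
Wed: 8:01 AM–7:42 PM = 11 h 41 min; less 45 min break → 10 h 56 min
Thu: 5:02 AM–1:49 PM = 8 h 47 min; less 45 min break → 8 h 2 min
Fri: 6:52 AM–3:35 PM = 8 h 43 min; less 45 min break → 7 h 58 min
Sat: 7:17 AM–4:48 PM = 9 h 31 min; less 45 min break → 8 h 46 min
Total worked: 53 h 42 min = 53.70 h.
Threshold 40 h → overtime 13 h 42 min, regular 40 h 0 min.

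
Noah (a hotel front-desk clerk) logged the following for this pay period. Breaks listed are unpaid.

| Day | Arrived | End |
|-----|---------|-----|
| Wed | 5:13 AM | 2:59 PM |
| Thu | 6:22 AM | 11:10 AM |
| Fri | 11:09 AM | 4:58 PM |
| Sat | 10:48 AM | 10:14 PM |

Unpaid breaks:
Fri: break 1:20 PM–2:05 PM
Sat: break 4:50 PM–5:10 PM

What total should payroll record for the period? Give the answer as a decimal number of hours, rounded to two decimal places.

30.73 hours

Wed: 5:13 AM–2:59 PM = 9 h 46 min
Thu: 6:22 AM–11:10 AM = 4 h 48 min
Fri: 11:09 AM–4:58 PM = 5 h 49 min; less 45 min break → 5 h 4 min
Sat: 10:48 AM–10:14 PM = 11 h 26 min; less 20 min break → 11 h 6 min
Total: 9 h 46 min + 4 h 48 min + 5 h 4 min + 11 h 6 min = 30 h 44 min.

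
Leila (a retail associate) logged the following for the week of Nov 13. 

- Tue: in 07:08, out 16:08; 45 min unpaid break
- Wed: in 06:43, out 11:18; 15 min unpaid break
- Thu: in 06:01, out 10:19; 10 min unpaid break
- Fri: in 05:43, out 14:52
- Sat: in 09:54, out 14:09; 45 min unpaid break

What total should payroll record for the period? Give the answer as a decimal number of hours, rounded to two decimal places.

29.37 hours

Tue: 07:08–16:08 = 9 h 0 min; less 45 min break → 8 h 15 min
Wed: 06:43–11:18 = 4 h 35 min; less 15 min break → 4 h 20 min
Thu: 06:01–10:19 = 4 h 18 min; less 10 min break → 4 h 8 min
Fri: 05:43–14:52 = 9 h 9 min
Sat: 09:54–14:09 = 4 h 15 min; less 45 min break → 3 h 30 min
Total: 8 h 15 min + 4 h 20 min + 4 h 8 min + 9 h 9 min + 3 h 30 min = 29 h 22 min.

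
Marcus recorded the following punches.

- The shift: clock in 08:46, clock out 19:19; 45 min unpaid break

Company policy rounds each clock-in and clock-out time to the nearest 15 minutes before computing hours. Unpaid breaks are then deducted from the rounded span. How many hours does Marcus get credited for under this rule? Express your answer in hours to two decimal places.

9.75 hours

The shift: in 08:46→08:45, out 19:19→19:15; 10 h 30 min − 45 min = 9 h 45 min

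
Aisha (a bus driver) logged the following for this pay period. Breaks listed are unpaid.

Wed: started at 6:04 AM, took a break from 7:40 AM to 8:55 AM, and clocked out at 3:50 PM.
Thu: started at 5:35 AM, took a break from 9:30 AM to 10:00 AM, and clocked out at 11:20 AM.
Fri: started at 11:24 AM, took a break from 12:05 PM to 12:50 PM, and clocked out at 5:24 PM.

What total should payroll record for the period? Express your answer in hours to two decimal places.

19.02 hours

Wed: 6:04 AM–3:50 PM = 9 h 46 min; less 75 min break → 8 h 31 min
Thu: 5:35 AM–11:20 AM = 5 h 45 min; less 30 min break → 5 h 15 min
Fri: 11:24 AM–5:24 PM = 6 h 0 min; less 45 min break → 5 h 15 min
Total: 8 h 31 min + 5 h 15 min + 5 h 15 min = 19 h 1 min.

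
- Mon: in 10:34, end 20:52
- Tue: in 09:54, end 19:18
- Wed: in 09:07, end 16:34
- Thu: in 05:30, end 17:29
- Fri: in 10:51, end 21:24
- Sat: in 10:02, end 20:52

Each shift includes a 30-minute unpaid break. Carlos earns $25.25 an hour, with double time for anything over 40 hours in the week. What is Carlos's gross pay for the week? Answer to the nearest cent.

Mon: 10:34–20:52 = 10 h 18 min; less 30 min break → 9 h 48 min
Tue: 09:54–19:18 = 9 h 24 min; less 30 min break → 8 h 54 min
Wed: 09:07–16:34 = 7 h 27 min; less 30 min break → 6 h 57 min
Thu: 05:30–17:29 = 11 h 59 min; less 30 min break → 11 h 29 min
Fri: 10:51–21:24 = 10 h 33 min; less 30 min break → 10 h 3 min
Sat: 10:02–20:52 = 10 h 50 min; less 30 min break → 10 h 20 min
Total worked: 57 h 31 min = 3451 min.
Regular 40 h 0 min = 2400 min at $25.25/h; overtime 17 h 31 min = 1051 min at $50.50/h.
Pay = (2400 × $25.25 + 1051 × $50.50) ÷ 60 = $1894.59.

$1894.59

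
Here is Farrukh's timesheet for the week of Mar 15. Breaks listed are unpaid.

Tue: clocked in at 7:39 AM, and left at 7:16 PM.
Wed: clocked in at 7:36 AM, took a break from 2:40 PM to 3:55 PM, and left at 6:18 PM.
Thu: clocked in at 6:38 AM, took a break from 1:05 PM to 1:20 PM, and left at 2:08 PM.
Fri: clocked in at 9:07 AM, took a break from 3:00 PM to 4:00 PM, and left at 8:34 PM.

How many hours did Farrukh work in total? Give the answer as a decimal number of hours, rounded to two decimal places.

38.77 hours

Tue: 7:39 AM–7:16 PM = 11 h 37 min
Wed: 7:36 AM–6:18 PM = 10 h 42 min; less 75 min break → 9 h 27 min
Thu: 6:38 AM–2:08 PM = 7 h 30 min; less 15 min break → 7 h 15 min
Fri: 9:07 AM–8:34 PM = 11 h 27 min; less 60 min break → 10 h 27 min
Total: 11 h 37 min + 9 h 27 min + 7 h 15 min + 10 h 27 min = 38 h 46 min.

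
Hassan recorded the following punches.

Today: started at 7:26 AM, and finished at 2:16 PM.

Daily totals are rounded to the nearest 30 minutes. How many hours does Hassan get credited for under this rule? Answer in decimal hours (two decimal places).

7.00 hours

Today: 7:26 AM–2:16 PM = 6 h 50 min → rounds to 7 h 0 min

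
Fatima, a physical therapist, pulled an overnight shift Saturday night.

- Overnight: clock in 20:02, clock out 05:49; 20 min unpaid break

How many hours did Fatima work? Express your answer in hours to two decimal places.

Overnight: 20:02 → midnight = 3 h 58 min; midnight → 05:49 = 5 h 49 min; span 9 h 47 min; less 20 min break → 9 h 27 min

9.45 hours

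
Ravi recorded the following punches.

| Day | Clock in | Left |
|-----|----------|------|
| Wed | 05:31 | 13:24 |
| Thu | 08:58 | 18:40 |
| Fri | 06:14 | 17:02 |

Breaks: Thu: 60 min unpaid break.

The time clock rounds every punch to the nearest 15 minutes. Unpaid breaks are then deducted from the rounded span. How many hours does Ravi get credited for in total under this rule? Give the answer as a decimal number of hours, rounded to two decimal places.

27.50 hours

Wed: in 05:31→05:30, out 13:24→13:30; 8 h 0 min
Thu: in 08:58→09:00, out 18:40→18:45; 9 h 45 min − 60 min = 8 h 45 min
Fri: in 06:14→06:15, out 17:02→17:00; 10 h 45 min
Total credited: 27 h 30 min.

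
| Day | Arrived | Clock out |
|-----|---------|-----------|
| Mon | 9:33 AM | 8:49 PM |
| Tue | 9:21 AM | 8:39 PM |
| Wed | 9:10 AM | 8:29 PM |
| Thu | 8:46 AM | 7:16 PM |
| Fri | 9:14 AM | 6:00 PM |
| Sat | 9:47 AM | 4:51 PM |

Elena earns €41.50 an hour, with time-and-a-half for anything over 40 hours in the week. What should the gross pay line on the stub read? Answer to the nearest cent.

Mon: 9:33 AM–8:49 PM = 11 h 16 min
Tue: 9:21 AM–8:39 PM = 11 h 18 min
Wed: 9:10 AM–8:29 PM = 11 h 19 min
Thu: 8:46 AM–7:16 PM = 10 h 30 min
Fri: 9:14 AM–6:00 PM = 8 h 46 min
Sat: 9:47 AM–4:51 PM = 7 h 4 min
Total worked: 60 h 13 min = 3613 min.
Regular 40 h 0 min = 2400 min at €41.50/h; overtime 20 h 13 min = 1213 min at €62.25/h.
Pay = (2400 × €41.50 + 1213 × €62.25) ÷ 60 = €2918.49.

€2918.49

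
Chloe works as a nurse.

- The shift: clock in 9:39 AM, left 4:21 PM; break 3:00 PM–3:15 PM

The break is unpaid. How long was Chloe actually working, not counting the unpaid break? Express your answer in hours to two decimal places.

6.45 hours

The shift: 9:39 AM–4:21 PM = 6 h 42 min; less 15 min break → 6 h 27 min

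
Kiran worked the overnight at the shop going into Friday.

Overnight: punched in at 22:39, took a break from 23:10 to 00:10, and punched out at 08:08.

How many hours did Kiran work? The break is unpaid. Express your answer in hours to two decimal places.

Overnight: 22:39 → midnight = 1 h 21 min; midnight → 08:08 = 8 h 8 min; span 9 h 29 min; less 60 min break → 8 h 29 min

8.48 hours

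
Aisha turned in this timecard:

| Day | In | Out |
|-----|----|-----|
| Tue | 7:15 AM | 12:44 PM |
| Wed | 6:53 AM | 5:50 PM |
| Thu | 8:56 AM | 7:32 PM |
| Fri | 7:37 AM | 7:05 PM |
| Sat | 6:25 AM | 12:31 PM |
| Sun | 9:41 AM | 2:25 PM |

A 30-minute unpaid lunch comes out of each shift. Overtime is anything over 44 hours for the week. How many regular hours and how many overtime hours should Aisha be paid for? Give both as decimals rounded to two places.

Tue: 7:15 AM–12:44 PM = 5 h 29 min; less 30 min break → 4 h 59 min
Wed: 6:53 AM–5:50 PM = 10 h 57 min; less 30 min break → 10 h 27 min
Thu: 8:56 AM–7:32 PM = 10 h 36 min; less 30 min break → 10 h 6 min
Fri: 7:37 AM–7:05 PM = 11 h 28 min; less 30 min break → 10 h 58 min
Sat: 6:25 AM–12:31 PM = 6 h 6 min; less 30 min break → 5 h 36 min
Sun: 9:41 AM–2:25 PM = 4 h 44 min; less 30 min break → 4 h 14 min
Total worked: 46 h 20 min = 46.33 h.
Threshold 44 h → overtime 2 h 20 min, regular 44 h 0 min.

Regular 44.00 hours, overtime 2.33 hours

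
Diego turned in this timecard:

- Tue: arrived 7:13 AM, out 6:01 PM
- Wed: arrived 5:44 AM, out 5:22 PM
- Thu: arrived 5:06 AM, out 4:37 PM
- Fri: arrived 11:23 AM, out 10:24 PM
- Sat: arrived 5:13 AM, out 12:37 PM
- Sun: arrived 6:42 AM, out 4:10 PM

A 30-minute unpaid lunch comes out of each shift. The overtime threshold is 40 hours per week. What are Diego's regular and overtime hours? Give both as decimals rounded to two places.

Regular 40.00 hours, overtime 18.83 hours

Tue: 7:13 AM–6:01 PM = 10 h 48 min; less 30 min break → 10 h 18 min
Wed: 5:44 AM–5:22 PM = 11 h 38 min; less 30 min break → 11 h 8 min
Thu: 5:06 AM–4:37 PM = 11 h 31 min; less 30 min break → 11 h 1 min
Fri: 11:23 AM–10:24 PM = 11 h 1 min; less 30 min break → 10 h 31 min
Sat: 5:13 AM–12:37 PM = 7 h 24 min; less 30 min break → 6 h 54 min
Sun: 6:42 AM–4:10 PM = 9 h 28 min; less 30 min break → 8 h 58 min
Total worked: 58 h 50 min = 58.83 h.
Threshold 40 h → overtime 18 h 50 min, regular 40 h 0 min.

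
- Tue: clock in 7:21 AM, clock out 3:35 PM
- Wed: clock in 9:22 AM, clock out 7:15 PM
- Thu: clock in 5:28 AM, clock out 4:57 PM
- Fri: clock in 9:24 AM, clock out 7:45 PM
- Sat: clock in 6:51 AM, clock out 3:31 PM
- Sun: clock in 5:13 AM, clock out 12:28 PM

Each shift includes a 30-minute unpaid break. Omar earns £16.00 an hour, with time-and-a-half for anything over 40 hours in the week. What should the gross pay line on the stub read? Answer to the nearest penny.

£948.80

Tue: 7:21 AM–3:35 PM = 8 h 14 min; less 30 min break → 7 h 44 min
Wed: 9:22 AM–7:15 PM = 9 h 53 min; less 30 min break → 9 h 23 min
Thu: 5:28 AM–4:57 PM = 11 h 29 min; less 30 min break → 10 h 59 min
Fri: 9:24 AM–7:45 PM = 10 h 21 min; less 30 min break → 9 h 51 min
Sat: 6:51 AM–3:31 PM = 8 h 40 min; less 30 min break → 8 h 10 min
Sun: 5:13 AM–12:28 PM = 7 h 15 min; less 30 min break → 6 h 45 min
Total worked: 52 h 52 min = 3172 min.
Regular 40 h 0 min = 2400 min at £16.00/h; overtime 12 h 52 min = 772 min at £24.00/h.
Pay = (2400 × £16.00 + 772 × £24.00) ÷ 60 = £948.80.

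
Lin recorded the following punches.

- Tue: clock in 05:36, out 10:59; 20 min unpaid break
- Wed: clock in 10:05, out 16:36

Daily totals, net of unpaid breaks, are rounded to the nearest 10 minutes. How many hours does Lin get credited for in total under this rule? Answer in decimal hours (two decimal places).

Tue: 05:36–10:59 = 5 h 23 min − 20 min = 5 h 3 min → rounds to 5 h 0 min
Wed: 10:05–16:36 = 6 h 31 min → rounds to 6 h 30 min
Total credited: 11 h 30 min.

11.50 hours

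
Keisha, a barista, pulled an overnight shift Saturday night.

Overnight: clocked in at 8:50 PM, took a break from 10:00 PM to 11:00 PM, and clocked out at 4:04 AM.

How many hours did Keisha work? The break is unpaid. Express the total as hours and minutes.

Overnight: 8:50 PM → midnight = 3 h 10 min; midnight → 4:04 AM = 4 h 4 min; span 7 h 14 min; less 60 min break → 6 h 14 min

6 h 14 min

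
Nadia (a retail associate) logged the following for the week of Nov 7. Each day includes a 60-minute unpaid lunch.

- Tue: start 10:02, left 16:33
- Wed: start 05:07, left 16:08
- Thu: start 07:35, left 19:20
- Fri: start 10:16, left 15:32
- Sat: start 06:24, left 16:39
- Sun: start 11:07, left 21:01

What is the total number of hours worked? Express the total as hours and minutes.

48 h 42 min

Tue: 10:02–16:33 = 6 h 31 min; less 60 min break → 5 h 31 min
Wed: 05:07–16:08 = 11 h 1 min; less 60 min break → 10 h 1 min
Thu: 07:35–19:20 = 11 h 45 min; less 60 min break → 10 h 45 min
Fri: 10:16–15:32 = 5 h 16 min; less 60 min break → 4 h 16 min
Sat: 06:24–16:39 = 10 h 15 min; less 60 min break → 9 h 15 min
Sun: 11:07–21:01 = 9 h 54 min; less 60 min break → 8 h 54 min
Total: 5 h 31 min + 10 h 1 min + 10 h 45 min + 4 h 16 min + 9 h 15 min + 8 h 54 min = 48 h 42 min.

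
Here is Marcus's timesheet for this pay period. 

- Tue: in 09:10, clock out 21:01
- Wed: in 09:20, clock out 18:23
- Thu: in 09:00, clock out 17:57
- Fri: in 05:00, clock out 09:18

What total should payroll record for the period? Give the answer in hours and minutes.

Tue: 09:10–21:01 = 11 h 51 min
Wed: 09:20–18:23 = 9 h 3 min
Thu: 09:00–17:57 = 8 h 57 min
Fri: 05:00–09:18 = 4 h 18 min
Total: 11 h 51 min + 9 h 3 min + 8 h 57 min + 4 h 18 min = 34 h 9 min.

34 h 9 min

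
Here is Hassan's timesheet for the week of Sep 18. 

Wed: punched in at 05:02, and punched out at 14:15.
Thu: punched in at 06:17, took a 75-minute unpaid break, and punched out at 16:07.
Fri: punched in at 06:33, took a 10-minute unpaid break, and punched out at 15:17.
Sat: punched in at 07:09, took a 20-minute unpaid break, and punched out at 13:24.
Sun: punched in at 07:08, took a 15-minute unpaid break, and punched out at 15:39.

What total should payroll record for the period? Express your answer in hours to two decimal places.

Wed: 05:02–14:15 = 9 h 13 min
Thu: 06:17–16:07 = 9 h 50 min; less 75 min break → 8 h 35 min
Fri: 06:33–15:17 = 8 h 44 min; less 10 min break → 8 h 34 min
Sat: 07:09–13:24 = 6 h 15 min; less 20 min break → 5 h 55 min
Sun: 07:08–15:39 = 8 h 31 min; less 15 min break → 8 h 16 min
Total: 9 h 13 min + 8 h 35 min + 8 h 34 min + 5 h 55 min + 8 h 16 min = 40 h 33 min.

40.55 hours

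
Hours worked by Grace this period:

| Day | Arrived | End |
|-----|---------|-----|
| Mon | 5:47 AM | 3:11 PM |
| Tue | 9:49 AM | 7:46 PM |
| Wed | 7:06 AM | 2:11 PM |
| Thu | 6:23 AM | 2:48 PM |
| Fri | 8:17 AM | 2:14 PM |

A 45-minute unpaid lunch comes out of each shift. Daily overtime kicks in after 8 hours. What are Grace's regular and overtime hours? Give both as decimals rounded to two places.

Mon: 5:47 AM–3:11 PM = 9 h 24 min; less 45 min break → 8 h 39 min
Tue: 9:49 AM–7:46 PM = 9 h 57 min; less 45 min break → 9 h 12 min
Wed: 7:06 AM–2:11 PM = 7 h 5 min; less 45 min break → 6 h 20 min
Thu: 6:23 AM–2:48 PM = 8 h 25 min; less 45 min break → 7 h 40 min
Fri: 8:17 AM–2:14 PM = 5 h 57 min; less 45 min break → 5 h 12 min
Mon reg 8 h 0 min / OT 0 h 39 min; Tue reg 8 h 0 min / OT 1 h 12 min; Wed reg 6 h 20 min / OT 0 h 0 min; Thu reg 7 h 40 min / OT 0 h 0 min; Fri reg 5 h 12 min / OT 0 h 0 min.
Totals: regular 35 h 12 min, overtime 1 h 51 min.

Regular 35.20 hours, overtime 1.85 hours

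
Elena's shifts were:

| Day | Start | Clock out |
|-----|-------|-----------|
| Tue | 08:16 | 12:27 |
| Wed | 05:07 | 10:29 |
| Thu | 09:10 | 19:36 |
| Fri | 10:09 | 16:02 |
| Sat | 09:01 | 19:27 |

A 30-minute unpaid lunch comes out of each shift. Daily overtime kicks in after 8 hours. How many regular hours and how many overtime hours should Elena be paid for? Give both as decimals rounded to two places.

Tue: 08:16–12:27 = 4 h 11 min; less 30 min break → 3 h 41 min
Wed: 05:07–10:29 = 5 h 22 min; less 30 min break → 4 h 52 min
Thu: 09:10–19:36 = 10 h 26 min; less 30 min break → 9 h 56 min
Fri: 10:09–16:02 = 5 h 53 min; less 30 min break → 5 h 23 min
Sat: 09:01–19:27 = 10 h 26 min; less 30 min break → 9 h 56 min
Tue reg 3 h 41 min / OT 0 h 0 min; Wed reg 4 h 52 min / OT 0 h 0 min; Thu reg 8 h 0 min / OT 1 h 56 min; Fri reg 5 h 23 min / OT 0 h 0 min; Sat reg 8 h 0 min / OT 1 h 56 min.
Totals: regular 29 h 56 min, overtime 3 h 52 min.

Regular 29.93 hours, overtime 3.87 hours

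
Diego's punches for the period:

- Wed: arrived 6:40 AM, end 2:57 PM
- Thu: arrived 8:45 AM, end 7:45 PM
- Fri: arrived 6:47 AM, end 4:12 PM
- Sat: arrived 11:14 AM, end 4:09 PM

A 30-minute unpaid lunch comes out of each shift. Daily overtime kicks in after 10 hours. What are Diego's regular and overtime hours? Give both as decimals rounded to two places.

Wed: 6:40 AM–2:57 PM = 8 h 17 min; less 30 min break → 7 h 47 min
Thu: 8:45 AM–7:45 PM = 11 h 0 min; less 30 min break → 10 h 30 min
Fri: 6:47 AM–4:12 PM = 9 h 25 min; less 30 min break → 8 h 55 min
Sat: 11:14 AM–4:09 PM = 4 h 55 min; less 30 min break → 4 h 25 min
Wed reg 7 h 47 min / OT 0 h 0 min; Thu reg 10 h 0 min / OT 0 h 30 min; Fri reg 8 h 55 min / OT 0 h 0 min; Sat reg 4 h 25 min / OT 0 h 0 min.
Totals: regular 31 h 7 min, overtime 0 h 30 min.

Regular 31.12 hours, overtime 0.50 hours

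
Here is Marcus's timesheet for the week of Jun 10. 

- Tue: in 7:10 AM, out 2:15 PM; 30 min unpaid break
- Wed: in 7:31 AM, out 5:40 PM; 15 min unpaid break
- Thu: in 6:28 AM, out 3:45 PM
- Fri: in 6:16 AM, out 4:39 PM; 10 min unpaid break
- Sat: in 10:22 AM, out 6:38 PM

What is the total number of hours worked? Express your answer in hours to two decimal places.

Tue: 7:10 AM–2:15 PM = 7 h 5 min; less 30 min break → 6 h 35 min
Wed: 7:31 AM–5:40 PM = 10 h 9 min; less 15 min break → 9 h 54 min
Thu: 6:28 AM–3:45 PM = 9 h 17 min
Fri: 6:16 AM–4:39 PM = 10 h 23 min; less 10 min break → 10 h 13 min
Sat: 10:22 AM–6:38 PM = 8 h 16 min
Total: 6 h 35 min + 9 h 54 min + 9 h 17 min + 10 h 13 min + 8 h 16 min = 44 h 15 min.

44.25 hours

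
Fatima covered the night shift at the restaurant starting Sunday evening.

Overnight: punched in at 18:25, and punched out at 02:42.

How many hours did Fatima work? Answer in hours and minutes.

Overnight: 18:25 → midnight = 5 h 35 min; midnight → 02:42 = 2 h 42 min; span 8 h 17 min

8 h 17 min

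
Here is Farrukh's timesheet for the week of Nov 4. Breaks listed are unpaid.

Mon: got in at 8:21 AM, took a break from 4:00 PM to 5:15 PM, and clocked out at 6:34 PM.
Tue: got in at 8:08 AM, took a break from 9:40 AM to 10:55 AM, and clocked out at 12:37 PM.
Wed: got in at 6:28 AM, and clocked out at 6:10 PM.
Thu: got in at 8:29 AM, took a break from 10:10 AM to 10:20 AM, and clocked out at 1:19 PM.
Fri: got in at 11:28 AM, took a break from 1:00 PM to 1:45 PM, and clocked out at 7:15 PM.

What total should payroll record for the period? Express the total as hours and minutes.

35 h 36 min

Mon: 8:21 AM–6:34 PM = 10 h 13 min; less 75 min break → 8 h 58 min
Tue: 8:08 AM–12:37 PM = 4 h 29 min; less 75 min break → 3 h 14 min
Wed: 6:28 AM–6:10 PM = 11 h 42 min
Thu: 8:29 AM–1:19 PM = 4 h 50 min; less 10 min break → 4 h 40 min
Fri: 11:28 AM–7:15 PM = 7 h 47 min; less 45 min break → 7 h 2 min
Total: 8 h 58 min + 3 h 14 min + 11 h 42 min + 4 h 40 min + 7 h 2 min = 35 h 36 min.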